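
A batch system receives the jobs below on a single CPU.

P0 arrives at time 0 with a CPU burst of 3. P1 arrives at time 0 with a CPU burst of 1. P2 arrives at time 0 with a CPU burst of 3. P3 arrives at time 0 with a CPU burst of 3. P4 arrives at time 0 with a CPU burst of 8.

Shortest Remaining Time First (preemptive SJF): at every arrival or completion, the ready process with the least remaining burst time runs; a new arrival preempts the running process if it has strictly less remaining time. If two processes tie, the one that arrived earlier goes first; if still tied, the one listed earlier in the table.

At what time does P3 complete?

Schedule: | P1 0-1 | P0 1-4 | P2 4-7 | P3 7-10 | P4 10-18 |
Completion: P0=4  P1=1  P2=7  P3=10  P4=18
Turnaround (C−A): P0=4  P1=1  P2=7  P3=10  P4=18

10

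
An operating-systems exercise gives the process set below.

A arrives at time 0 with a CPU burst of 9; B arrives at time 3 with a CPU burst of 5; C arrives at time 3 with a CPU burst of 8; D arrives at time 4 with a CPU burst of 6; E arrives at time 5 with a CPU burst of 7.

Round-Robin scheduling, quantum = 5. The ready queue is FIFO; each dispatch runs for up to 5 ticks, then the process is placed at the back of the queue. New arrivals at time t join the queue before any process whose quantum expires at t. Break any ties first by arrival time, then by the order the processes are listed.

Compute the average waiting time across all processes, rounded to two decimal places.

17.80

Gantt: | A 0-5 | B 5-10 | C 10-15 | D 15-20 | E 20-25 | A 25-29 | C 29-32 | D 32-33 | E 33-35 |
Completion: A=29  B=10  C=32  D=33  E=35
Turnaround (C−A): A=29  B=7  C=29  D=29  E=30
Waiting times: A=20, B=2, C=21, D=23, E=23
Average waiting = (20+2+21+23+23) / 5 = 89/5 = 17.80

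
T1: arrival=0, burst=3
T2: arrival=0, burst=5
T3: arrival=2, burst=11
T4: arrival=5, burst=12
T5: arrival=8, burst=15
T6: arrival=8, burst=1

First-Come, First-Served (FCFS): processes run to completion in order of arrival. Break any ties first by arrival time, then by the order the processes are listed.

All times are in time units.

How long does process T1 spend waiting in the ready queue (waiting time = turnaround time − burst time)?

Schedule: | T1 0-3 | T2 3-8 | T3 8-19 | T4 19-31 | T5 31-46 | T6 46-47 |
Completion: T1=3  T2=8  T3=19  T4=31  T5=46  T6=47
Turnaround (C−A): T1=3  T2=8  T3=17  T4=26  T5=38  T6=39
Waiting(T1) = turnaround − burst = 3 − 3 = 0

0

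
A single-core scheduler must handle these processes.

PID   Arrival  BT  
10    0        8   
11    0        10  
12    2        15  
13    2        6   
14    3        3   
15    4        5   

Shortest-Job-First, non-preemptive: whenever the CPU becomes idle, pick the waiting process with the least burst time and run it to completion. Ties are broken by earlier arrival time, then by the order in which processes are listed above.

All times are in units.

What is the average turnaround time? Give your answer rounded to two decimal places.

20.83

Timeline: | 10 0-8 | 14 8-11 | 15 11-16 | 13 16-22 | 11 22-32 | 12 32-47 |
Completion: 10=8  11=32  12=47  13=22  14=11  15=16
Turnaround times: 10=8, 11=32, 12=45, 13=20, 14=8, 15=12
Average turnaround = (8+32+45+20+8+12) / 6 = 125/6 = 20.83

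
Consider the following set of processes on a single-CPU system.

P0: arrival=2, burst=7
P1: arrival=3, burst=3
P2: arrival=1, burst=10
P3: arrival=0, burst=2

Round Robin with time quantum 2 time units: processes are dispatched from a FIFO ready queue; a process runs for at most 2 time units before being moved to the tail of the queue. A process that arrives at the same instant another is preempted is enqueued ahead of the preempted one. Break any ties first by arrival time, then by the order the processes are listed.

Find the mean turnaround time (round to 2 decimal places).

12.75

Timeline: | P3 0-2 | P2 2-4 | P0 4-6 | P1 6-8 | P2 8-10 | P0 10-12 | P1 12-13 | P2 13-15 | P0 15-17 | P2 17-19 | P0 19-20 | P2 20-22 |
Completion: P0=20  P1=13  P2=22  P3=2
Turnaround times: P0=18, P1=10, P2=21, P3=2
Average turnaround = (18+10+21+2) / 4 = 51/4 = 12.75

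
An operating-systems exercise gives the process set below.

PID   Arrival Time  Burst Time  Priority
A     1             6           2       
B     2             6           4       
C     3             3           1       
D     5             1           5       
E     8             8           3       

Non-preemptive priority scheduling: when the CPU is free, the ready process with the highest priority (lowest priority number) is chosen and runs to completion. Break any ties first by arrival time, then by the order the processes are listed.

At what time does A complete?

Timeline: | idle 0-1 | A 1-7 | C 7-10 | E 10-18 | B 18-24 | D 24-25 |
Completion: A=7  B=24  C=10  D=25  E=18

7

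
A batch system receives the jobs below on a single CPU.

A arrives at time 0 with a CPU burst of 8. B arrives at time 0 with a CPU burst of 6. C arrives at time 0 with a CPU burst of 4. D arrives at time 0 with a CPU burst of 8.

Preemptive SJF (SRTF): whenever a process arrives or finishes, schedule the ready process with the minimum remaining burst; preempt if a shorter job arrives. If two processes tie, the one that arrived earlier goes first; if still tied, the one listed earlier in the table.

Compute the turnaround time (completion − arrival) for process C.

4

Gantt: | C 0-4 | B 4-10 | A 10-18 | D 18-26 |
Completion: A=18  B=10  C=4  D=26
Turnaround (C−A): A=18  B=10  C=4  D=26
Turnaround(C) = completion − arrival = 4 − 0 = 4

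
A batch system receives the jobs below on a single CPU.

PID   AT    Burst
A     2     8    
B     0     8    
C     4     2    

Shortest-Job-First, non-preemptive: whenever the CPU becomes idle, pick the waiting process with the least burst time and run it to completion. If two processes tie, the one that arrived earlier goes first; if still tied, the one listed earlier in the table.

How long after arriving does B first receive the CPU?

Gantt: | B 0-8 | C 8-10 | A 10-18 |
Completion: A=18  B=8  C=10
Response(B) = first start − arrival = 0 − 0 = 0

0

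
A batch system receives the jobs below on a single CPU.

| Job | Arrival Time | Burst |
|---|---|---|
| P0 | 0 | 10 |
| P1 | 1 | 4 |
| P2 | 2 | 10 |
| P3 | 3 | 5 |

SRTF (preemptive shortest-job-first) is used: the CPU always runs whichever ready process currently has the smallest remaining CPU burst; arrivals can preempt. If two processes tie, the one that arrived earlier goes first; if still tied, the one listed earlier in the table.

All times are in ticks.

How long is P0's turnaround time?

19

Gantt: | P0 0-1 | P1 1-5 | P3 5-10 | P0 10-19 | P2 19-29 |
Completion: P0=19  P1=5  P2=29  P3=10
Turnaround (C−A): P0=19  P1=4  P2=27  P3=7
Turnaround(P0) = completion − arrival = 19 − 0 = 19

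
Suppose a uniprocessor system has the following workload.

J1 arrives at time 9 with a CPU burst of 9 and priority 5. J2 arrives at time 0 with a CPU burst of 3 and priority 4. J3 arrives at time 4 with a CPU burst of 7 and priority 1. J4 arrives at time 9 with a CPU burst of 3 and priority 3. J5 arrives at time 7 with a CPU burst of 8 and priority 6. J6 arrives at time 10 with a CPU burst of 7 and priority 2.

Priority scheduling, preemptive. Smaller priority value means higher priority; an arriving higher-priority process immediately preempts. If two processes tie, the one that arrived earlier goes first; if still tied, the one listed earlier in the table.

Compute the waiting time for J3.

0

Schedule: | J2 0-3 | idle 3-4 | J3 4-11 | J6 11-18 | J4 18-21 | J1 21-30 | J5 30-38 |
Completion: J1=30  J2=3  J3=11  J4=21  J5=38  J6=18
Turnaround (C−A): J1=21  J2=3  J3=7  J4=12  J5=31  J6=8
Waiting(J3) = turnaround − burst = 7 − 7 = 0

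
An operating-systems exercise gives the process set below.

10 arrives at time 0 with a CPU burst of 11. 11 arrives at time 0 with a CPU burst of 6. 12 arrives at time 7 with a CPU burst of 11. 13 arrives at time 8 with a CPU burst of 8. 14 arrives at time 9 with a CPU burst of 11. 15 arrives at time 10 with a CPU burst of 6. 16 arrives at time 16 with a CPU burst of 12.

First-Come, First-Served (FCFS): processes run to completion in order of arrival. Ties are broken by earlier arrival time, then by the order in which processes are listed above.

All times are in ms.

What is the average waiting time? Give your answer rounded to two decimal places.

Schedule: | 10 0-11 | 11 11-17 | 12 17-28 | 13 28-36 | 14 36-47 | 15 47-53 | 16 53-65 |
Completion: 10=11  11=17  12=28  13=36  14=47  15=53  16=65
Turnaround (C−A): 10=11  11=17  12=21  13=28  14=38  15=43  16=49
Waiting times: 10=0, 11=11, 12=10, 13=20, 14=27, 15=37, 16=37
Average waiting = (0+11+10+20+27+37+37) / 7 = 142/7 = 20.29

20.29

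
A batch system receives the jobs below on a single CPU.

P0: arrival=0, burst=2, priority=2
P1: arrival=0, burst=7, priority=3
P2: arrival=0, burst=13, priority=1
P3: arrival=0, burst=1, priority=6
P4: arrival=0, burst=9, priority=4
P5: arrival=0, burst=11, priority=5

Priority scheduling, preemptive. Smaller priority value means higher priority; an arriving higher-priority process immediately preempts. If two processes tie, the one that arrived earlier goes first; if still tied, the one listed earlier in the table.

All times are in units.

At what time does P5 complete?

42

Timeline: | P2 0-13 | P0 13-15 | P1 15-22 | P4 22-31 | P5 31-42 | P3 42-43 |
Completion: P0=15  P1=22  P2=13  P3=43  P4=31  P5=42
Turnaround (C−A): P0=15  P1=22  P2=13  P3=43  P4=31  P5=42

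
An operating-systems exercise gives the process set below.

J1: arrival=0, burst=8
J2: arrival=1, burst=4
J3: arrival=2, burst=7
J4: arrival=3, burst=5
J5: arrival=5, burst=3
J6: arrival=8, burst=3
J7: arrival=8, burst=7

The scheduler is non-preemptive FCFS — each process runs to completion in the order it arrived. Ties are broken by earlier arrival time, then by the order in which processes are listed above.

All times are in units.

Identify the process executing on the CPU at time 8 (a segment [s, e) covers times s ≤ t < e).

J2

Gantt: | J1 0-8 | J2 8-12 | J3 12-19 | J4 19-24 | J5 24-27 | J6 27-30 | J7 30-37 |
Completion: J1=8  J2=12  J3=19  J4=24  J5=27  J6=30  J7=37
Turnaround (C−A): J1=8  J2=11  J3=17  J4=21  J5=22  J6=22  J7=29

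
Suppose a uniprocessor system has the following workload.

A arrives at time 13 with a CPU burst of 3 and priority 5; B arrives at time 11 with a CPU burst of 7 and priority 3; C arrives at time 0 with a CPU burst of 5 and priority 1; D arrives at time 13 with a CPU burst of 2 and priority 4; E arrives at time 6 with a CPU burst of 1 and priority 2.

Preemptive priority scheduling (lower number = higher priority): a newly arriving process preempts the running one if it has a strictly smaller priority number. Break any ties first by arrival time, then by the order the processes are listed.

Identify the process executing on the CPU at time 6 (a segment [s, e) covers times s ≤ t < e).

Schedule: | C 0-5 | idle 5-6 | E 6-7 | idle 7-11 | B 11-18 | D 18-20 | A 20-23 |
Completion: A=23  B=18  C=5  D=20  E=7
Turnaround (C−A): A=10  B=7  C=5  D=7  E=1

E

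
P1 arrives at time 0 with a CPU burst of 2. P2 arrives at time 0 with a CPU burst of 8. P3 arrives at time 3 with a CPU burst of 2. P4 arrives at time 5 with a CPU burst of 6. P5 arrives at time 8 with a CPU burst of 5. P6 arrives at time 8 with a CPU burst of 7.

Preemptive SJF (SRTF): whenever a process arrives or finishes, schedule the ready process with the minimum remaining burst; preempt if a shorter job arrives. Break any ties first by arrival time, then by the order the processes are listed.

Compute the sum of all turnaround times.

63

Schedule: | P1 0-2 | P2 2-3 | P3 3-5 | P4 5-11 | P5 11-16 | P2 16-23 | P6 23-30 |
Completion: P1=2  P2=23  P3=5  P4=11  P5=16  P6=30
Turnaround (C−A): P1=2  P2=23  P3=2  P4=6  P5=8  P6=22
Turnaround = completion − arrival: P1=2, P2=23, P3=2, P4=6, P5=8, P6=22
Total turnaround = 2 + 23 + 2 + 6 + 8 + 22 = 63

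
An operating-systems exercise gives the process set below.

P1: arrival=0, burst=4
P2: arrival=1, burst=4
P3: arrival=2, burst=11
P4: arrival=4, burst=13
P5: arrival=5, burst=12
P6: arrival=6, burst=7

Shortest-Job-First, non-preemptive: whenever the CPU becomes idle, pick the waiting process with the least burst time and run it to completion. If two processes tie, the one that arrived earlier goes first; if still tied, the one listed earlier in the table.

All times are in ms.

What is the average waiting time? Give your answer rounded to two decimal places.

12.17

Gantt: | P1 0-4 | P2 4-8 | P6 8-15 | P3 15-26 | P5 26-38 | P4 38-51 |
Completion: P1=4  P2=8  P3=26  P4=51  P5=38  P6=15
Turnaround (C−A): P1=4  P2=7  P3=24  P4=47  P5=33  P6=9
Waiting times: P1=0, P2=3, P3=13, P4=34, P5=21, P6=2
Average waiting = (0+3+13+34+21+2) / 6 = 73/6 = 12.17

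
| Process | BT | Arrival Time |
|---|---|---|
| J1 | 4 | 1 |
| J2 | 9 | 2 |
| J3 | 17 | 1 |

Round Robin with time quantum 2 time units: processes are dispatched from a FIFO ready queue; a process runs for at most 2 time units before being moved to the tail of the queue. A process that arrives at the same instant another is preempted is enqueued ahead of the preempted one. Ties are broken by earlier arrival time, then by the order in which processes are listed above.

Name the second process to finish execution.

J2

Timeline: | idle 0-1 | J1 1-3 | J3 3-5 | J2 5-7 | J1 7-9 | J3 9-11 | J2 11-13 | J3 13-15 | J2 15-17 | J3 17-19 | J2 19-21 | J3 21-23 | J2 23-24 | J3 24-31 |
Completion: J1=9  J2=24  J3=31
Turnaround (C−A): J1=8  J2=22  J3=30
Finish order: J1 → J2 → J3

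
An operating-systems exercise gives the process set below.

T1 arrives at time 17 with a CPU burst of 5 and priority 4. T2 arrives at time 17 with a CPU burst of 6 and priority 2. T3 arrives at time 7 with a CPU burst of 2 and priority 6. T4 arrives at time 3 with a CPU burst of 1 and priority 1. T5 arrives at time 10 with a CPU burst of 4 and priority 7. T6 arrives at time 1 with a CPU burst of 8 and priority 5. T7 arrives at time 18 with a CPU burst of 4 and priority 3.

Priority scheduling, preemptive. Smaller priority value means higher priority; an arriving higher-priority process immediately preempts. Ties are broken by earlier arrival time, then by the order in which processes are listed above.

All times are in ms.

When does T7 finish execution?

Schedule: | idle 0-1 | T6 1-3 | T4 3-4 | T6 4-10 | T3 10-12 | T5 12-16 | idle 16-17 | T2 17-23 | T7 23-27 | T1 27-32 |
Completion: T1=32  T2=23  T3=12  T4=4  T5=16  T6=10  T7=27
Turnaround (C−A): T1=15  T2=6  T3=5  T4=1  T5=6  T6=9  T7=9

27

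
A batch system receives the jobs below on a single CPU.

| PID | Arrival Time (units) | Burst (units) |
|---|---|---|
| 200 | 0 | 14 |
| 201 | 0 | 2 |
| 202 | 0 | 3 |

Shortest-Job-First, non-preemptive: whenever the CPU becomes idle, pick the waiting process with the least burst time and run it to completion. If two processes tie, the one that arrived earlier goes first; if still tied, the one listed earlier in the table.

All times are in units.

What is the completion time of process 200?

19

Gantt: | 201 0-2 | 202 2-5 | 200 5-19 |
Completion: 200=19  201=2  202=5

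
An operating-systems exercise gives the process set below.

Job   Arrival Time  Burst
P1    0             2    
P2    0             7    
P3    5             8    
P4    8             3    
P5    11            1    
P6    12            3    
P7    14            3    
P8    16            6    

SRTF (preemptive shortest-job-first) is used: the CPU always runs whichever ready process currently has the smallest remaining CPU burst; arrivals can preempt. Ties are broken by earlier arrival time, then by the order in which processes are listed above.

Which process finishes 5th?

P6

Timeline: | P1 0-2 | P2 2-9 | P4 9-12 | P5 12-13 | P6 13-16 | P7 16-19 | P8 19-25 | P3 25-33 |
Completion: P1=2  P2=9  P3=33  P4=12  P5=13  P6=16  P7=19  P8=25
Finish order: P1 → P2 → P4 → P5 → P6 → P7 → P8 → P3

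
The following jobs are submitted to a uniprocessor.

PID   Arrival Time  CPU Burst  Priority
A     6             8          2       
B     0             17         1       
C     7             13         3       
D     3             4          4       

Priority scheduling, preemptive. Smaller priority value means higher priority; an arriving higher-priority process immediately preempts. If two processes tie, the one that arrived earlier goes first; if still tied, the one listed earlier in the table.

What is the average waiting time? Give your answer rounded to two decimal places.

16.00

Timeline: | B 0-17 | A 17-25 | C 25-38 | D 38-42 |
Completion: A=25  B=17  C=38  D=42
Turnaround (C−A): A=19  B=17  C=31  D=39
Waiting times: A=11, B=0, C=18, D=35
Average waiting = (11+0+18+35) / 4 = 64/4 = 16.00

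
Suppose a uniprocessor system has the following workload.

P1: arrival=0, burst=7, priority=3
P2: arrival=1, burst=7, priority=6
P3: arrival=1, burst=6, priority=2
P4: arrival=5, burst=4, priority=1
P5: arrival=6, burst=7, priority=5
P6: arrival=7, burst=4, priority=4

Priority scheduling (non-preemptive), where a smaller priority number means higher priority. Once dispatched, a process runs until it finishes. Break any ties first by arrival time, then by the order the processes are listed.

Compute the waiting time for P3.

10

Gantt: | P1 0-7 | P4 7-11 | P3 11-17 | P6 17-21 | P5 21-28 | P2 28-35 |
Completion: P1=7  P2=35  P3=17  P4=11  P5=28  P6=21
Waiting(P3) = turnaround − burst = 16 − 6 = 10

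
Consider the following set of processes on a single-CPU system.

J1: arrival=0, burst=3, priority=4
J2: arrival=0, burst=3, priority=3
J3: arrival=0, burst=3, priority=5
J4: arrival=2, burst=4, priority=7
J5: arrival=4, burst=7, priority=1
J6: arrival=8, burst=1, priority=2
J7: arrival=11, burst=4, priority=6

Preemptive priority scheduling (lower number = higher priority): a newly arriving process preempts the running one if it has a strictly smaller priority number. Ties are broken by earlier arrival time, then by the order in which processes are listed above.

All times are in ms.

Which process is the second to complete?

Schedule: | J2 0-3 | J1 3-4 | J5 4-11 | J6 11-12 | J1 12-14 | J3 14-17 | J7 17-21 | J4 21-25 |
Completion: J1=14  J2=3  J3=17  J4=25  J5=11  J6=12  J7=21
Turnaround (C−A): J1=14  J2=3  J3=17  J4=23  J5=7  J6=4  J7=10
Finish order: J2 → J5 → J6 → J1 → J3 → J7 → J4

J5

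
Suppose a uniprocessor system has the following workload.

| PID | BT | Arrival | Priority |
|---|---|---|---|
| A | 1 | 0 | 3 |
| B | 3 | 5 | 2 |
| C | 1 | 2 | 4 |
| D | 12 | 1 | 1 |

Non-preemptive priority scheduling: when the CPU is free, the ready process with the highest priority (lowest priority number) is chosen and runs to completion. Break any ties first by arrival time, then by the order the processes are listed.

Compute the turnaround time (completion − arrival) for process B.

11

Timeline: | A 0-1 | D 1-13 | B 13-16 | C 16-17 |
Completion: A=1  B=16  C=17  D=13
Turnaround (C−A): A=1  B=11  C=15  D=12
Turnaround(B) = completion − arrival = 16 − 5 = 11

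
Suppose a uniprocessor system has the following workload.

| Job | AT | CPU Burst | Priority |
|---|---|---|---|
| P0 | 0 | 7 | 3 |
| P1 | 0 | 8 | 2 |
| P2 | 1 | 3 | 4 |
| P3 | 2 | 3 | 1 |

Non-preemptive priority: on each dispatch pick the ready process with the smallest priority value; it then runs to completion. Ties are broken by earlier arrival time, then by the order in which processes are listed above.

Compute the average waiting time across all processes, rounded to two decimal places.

8.50

Schedule: | P1 0-8 | P3 8-11 | P0 11-18 | P2 18-21 |
Completion: P0=18  P1=8  P2=21  P3=11
Turnaround (C−A): P0=18  P1=8  P2=20  P3=9
Waiting times: P0=11, P1=0, P2=17, P3=6
Average waiting = (11+0+17+6) / 4 = 34/4 = 8.50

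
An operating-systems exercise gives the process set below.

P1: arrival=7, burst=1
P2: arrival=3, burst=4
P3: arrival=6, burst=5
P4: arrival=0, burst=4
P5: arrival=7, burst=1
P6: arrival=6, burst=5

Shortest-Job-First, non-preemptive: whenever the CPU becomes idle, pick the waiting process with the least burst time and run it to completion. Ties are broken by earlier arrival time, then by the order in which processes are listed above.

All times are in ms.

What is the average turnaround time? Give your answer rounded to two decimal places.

Schedule: | P4 0-4 | P2 4-8 | P1 8-9 | P5 9-10 | P3 10-15 | P6 15-20 |
Completion: P1=9  P2=8  P3=15  P4=4  P5=10  P6=20
Turnaround times: P1=2, P2=5, P3=9, P4=4, P5=3, P6=14
Average turnaround = (2+5+9+4+3+14) / 6 = 37/6 = 6.17

6.17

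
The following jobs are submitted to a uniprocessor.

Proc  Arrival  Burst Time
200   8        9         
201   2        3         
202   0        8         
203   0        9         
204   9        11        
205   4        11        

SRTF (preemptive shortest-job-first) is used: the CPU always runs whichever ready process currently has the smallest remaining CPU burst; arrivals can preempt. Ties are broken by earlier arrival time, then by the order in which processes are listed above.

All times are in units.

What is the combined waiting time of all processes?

Schedule: | 202 0-2 | 201 2-5 | 202 5-11 | 203 11-20 | 200 20-29 | 205 29-40 | 204 40-51 |
Completion: 200=29  201=5  202=11  203=20  204=51  205=40
Turnaround (C−A): 200=21  201=3  202=11  203=20  204=42  205=36
Waiting = turnaround − burst: 200=12, 201=0, 202=3, 203=11, 204=31, 205=25
Total waiting = 12 + 0 + 3 + 11 + 31 + 25 = 82

82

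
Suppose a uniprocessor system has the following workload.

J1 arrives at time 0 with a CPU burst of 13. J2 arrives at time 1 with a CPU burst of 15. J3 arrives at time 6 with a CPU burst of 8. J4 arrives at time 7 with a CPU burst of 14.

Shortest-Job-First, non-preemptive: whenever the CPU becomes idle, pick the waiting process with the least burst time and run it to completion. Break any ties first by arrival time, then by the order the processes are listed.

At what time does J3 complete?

Gantt: | J1 0-13 | J3 13-21 | J4 21-35 | J2 35-50 |
Completion: J1=13  J2=50  J3=21  J4=35
Turnaround (C−A): J1=13  J2=49  J3=15  J4=28

21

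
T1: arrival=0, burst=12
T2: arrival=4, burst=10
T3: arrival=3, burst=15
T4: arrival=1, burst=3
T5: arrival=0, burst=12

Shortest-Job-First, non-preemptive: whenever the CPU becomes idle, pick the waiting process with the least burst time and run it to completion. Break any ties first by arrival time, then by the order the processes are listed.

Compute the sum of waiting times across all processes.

81

Gantt: | T1 0-12 | T4 12-15 | T2 15-25 | T5 25-37 | T3 37-52 |
Completion: T1=12  T2=25  T3=52  T4=15  T5=37
Waiting = turnaround − burst: T1=0, T2=11, T3=34, T4=11, T5=25
Total waiting = 0 + 11 + 34 + 11 + 25 = 81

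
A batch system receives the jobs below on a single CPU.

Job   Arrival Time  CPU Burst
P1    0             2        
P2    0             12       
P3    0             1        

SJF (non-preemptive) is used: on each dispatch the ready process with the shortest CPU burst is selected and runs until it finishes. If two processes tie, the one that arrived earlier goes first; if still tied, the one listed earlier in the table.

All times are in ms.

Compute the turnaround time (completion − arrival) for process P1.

3

Timeline: | P3 0-1 | P1 1-3 | P2 3-15 |
Completion: P1=3  P2=15  P3=1
Turnaround(P1) = completion − arrival = 3 − 0 = 3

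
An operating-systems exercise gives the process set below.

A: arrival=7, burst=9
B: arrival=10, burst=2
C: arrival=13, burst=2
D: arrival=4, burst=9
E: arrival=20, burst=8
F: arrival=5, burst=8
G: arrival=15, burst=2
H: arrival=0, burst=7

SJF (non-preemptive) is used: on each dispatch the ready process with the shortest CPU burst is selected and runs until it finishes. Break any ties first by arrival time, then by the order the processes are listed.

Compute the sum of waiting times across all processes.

Schedule: | H 0-7 | F 7-15 | B 15-17 | C 17-19 | G 19-21 | E 21-29 | D 29-38 | A 38-47 |
Completion: A=47  B=17  C=19  D=38  E=29  F=15  G=21  H=7
Waiting = turnaround − burst: A=31, B=5, C=4, D=25, E=1, F=2, G=4, H=0
Total waiting = 31 + 5 + 4 + 25 + 1 + 2 + 4 + 0 = 72

72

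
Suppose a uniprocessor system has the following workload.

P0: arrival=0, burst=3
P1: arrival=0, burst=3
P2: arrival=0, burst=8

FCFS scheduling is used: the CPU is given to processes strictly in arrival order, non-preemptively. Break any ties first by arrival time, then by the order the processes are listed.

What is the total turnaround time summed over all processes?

Gantt: | P0 0-3 | P1 3-6 | P2 6-14 |
Completion: P0=3  P1=6  P2=14
Turnaround (C−A): P0=3  P1=6  P2=14
Turnaround = completion − arrival: P0=3, P1=6, P2=14
Total turnaround = 3 + 6 + 14 = 23

23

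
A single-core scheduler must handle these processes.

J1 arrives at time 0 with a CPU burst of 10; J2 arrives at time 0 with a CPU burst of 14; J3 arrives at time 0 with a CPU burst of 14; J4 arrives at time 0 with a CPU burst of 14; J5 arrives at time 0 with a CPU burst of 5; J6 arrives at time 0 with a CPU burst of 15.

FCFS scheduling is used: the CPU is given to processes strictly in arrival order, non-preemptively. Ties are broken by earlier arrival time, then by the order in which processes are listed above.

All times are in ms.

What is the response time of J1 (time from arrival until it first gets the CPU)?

Timeline: | J1 0-10 | J2 10-24 | J3 24-38 | J4 38-52 | J5 52-57 | J6 57-72 |
Completion: J1=10  J2=24  J3=38  J4=52  J5=57  J6=72
Response(J1) = first start − arrival = 0 − 0 = 0

0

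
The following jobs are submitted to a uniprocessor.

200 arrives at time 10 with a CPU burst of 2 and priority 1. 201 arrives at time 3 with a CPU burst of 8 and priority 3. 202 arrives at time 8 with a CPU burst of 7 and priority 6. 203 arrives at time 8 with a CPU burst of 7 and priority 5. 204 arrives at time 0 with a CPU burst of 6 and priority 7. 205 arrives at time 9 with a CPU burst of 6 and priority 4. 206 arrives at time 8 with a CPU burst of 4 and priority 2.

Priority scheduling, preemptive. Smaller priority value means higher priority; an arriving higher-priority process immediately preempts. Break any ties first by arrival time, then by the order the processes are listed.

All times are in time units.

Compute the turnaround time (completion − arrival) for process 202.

Schedule: | 204 0-3 | 201 3-8 | 206 8-10 | 200 10-12 | 206 12-14 | 201 14-17 | 205 17-23 | 203 23-30 | 202 30-37 | 204 37-40 |
Completion: 200=12  201=17  202=37  203=30  204=40  205=23  206=14
Turnaround (C−A): 200=2  201=14  202=29  203=22  204=40  205=14  206=6
Turnaround(202) = completion − arrival = 37 − 8 = 29

29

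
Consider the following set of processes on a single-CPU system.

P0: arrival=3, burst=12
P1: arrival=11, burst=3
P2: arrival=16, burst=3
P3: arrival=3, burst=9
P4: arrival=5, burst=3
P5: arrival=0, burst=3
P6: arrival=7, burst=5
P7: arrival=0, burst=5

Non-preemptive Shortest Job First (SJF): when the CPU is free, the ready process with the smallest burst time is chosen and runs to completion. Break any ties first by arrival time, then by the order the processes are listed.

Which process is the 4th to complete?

P1

Timeline: | P5 0-3 | P7 3-8 | P4 8-11 | P1 11-14 | P6 14-19 | P2 19-22 | P3 22-31 | P0 31-43 |
Completion: P0=43  P1=14  P2=22  P3=31  P4=11  P5=3  P6=19  P7=8
Finish order: P5 → P7 → P4 → P1 → P6 → P2 → P3 → P0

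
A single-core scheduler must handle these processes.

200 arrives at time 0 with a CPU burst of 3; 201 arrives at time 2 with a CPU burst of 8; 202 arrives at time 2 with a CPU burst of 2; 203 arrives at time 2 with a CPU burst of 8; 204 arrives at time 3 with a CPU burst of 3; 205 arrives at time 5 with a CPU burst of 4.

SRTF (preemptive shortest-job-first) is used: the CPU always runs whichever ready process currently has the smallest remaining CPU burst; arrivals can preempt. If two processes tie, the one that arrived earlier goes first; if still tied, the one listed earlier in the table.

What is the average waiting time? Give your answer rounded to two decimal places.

Gantt: | 200 0-3 | 202 3-5 | 204 5-8 | 205 8-12 | 201 12-20 | 203 20-28 |
Completion: 200=3  201=20  202=5  203=28  204=8  205=12
Turnaround (C−A): 200=3  201=18  202=3  203=26  204=5  205=7
Waiting times: 200=0, 201=10, 202=1, 203=18, 204=2, 205=3
Average waiting = (0+10+1+18+2+3) / 6 = 34/6 = 5.67

5.67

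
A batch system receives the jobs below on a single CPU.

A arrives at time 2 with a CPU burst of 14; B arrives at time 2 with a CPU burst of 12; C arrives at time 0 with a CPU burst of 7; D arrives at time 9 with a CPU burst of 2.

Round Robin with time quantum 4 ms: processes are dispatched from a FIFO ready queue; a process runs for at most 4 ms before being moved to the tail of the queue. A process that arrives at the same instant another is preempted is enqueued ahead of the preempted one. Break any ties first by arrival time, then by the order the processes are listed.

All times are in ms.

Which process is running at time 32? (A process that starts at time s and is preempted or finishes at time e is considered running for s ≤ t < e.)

Schedule: | C 0-4 | A 4-8 | B 8-12 | C 12-15 | A 15-19 | D 19-21 | B 21-25 | A 25-29 | B 29-33 | A 33-35 |
Completion: A=35  B=33  C=15  D=21

B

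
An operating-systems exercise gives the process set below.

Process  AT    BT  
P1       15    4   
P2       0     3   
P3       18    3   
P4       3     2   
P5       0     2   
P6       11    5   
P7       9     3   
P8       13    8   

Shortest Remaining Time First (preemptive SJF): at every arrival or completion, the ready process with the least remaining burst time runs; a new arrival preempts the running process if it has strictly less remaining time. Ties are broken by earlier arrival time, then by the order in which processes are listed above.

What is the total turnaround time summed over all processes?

Timeline: | P5 0-2 | P2 2-5 | P4 5-7 | idle 7-9 | P7 9-12 | P6 12-17 | P1 17-21 | P3 21-24 | P8 24-32 |
Completion: P1=21  P2=5  P3=24  P4=7  P5=2  P6=17  P7=12  P8=32
Turnaround (C−A): P1=6  P2=5  P3=6  P4=4  P5=2  P6=6  P7=3  P8=19
Turnaround = completion − arrival: P1=6, P2=5, P3=6, P4=4, P5=2, P6=6, P7=3, P8=19
Total turnaround = 6 + 5 + 6 + 4 + 2 + 6 + 3 + 19 = 51

51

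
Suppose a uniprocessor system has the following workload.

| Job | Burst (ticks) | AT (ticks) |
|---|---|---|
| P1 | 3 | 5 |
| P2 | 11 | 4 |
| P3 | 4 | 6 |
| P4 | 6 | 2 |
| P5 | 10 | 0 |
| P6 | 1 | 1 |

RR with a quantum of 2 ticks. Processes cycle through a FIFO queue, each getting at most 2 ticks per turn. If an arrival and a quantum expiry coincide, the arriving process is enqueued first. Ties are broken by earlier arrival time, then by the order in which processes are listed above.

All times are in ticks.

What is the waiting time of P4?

Schedule: | P5 0-2 | P6 2-3 | P4 3-5 | P5 5-7 | P2 7-9 | P1 9-11 | P4 11-13 | P3 13-15 | P5 15-17 | P2 17-19 | P1 19-20 | P4 20-22 | P3 22-24 | P5 24-26 | P2 26-28 | P5 28-30 | P2 30-35 |
Completion: P1=20  P2=35  P3=24  P4=22  P5=30  P6=3
Waiting(P4) = turnaround − burst = 20 − 6 = 14

14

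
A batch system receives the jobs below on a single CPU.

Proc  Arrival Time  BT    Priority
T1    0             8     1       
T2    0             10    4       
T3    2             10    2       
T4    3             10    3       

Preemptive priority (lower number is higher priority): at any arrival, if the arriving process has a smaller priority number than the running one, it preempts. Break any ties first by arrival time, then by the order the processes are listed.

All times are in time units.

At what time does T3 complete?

Gantt: | T1 0-8 | T3 8-18 | T4 18-28 | T2 28-38 |
Completion: T1=8  T2=38  T3=18  T4=28

18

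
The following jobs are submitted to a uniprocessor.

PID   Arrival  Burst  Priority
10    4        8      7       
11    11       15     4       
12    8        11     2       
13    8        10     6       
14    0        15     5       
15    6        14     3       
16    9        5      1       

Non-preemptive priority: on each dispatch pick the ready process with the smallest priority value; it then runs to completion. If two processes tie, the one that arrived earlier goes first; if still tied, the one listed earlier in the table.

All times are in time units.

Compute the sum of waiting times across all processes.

Gantt: | 14 0-15 | 16 15-20 | 12 20-31 | 15 31-45 | 11 45-60 | 13 60-70 | 10 70-78 |
Completion: 10=78  11=60  12=31  13=70  14=15  15=45  16=20
Turnaround (C−A): 10=74  11=49  12=23  13=62  14=15  15=39  16=11
Waiting = turnaround − burst: 10=66, 11=34, 12=12, 13=52, 14=0, 15=25, 16=6
Total waiting = 66 + 34 + 12 + 52 + 0 + 25 + 6 = 195

195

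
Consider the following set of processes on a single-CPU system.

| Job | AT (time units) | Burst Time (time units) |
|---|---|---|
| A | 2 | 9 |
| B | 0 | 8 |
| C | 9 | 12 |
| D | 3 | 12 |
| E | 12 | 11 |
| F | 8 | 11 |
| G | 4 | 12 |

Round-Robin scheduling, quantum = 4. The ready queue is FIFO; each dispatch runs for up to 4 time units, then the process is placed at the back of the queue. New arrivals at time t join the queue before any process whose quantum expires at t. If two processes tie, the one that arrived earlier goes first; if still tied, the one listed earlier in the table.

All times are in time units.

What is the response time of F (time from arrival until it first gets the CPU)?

12

Timeline: | B 0-4 | A 4-8 | D 8-12 | G 12-16 | B 16-20 | F 20-24 | A 24-28 | C 28-32 | E 32-36 | D 36-40 | G 40-44 | F 44-48 | A 48-49 | C 49-53 | E 53-57 | D 57-61 | G 61-65 | F 65-68 | C 68-72 | E 72-75 |
Completion: A=49  B=20  C=72  D=61  E=75  F=68  G=65
Response(F) = first start − arrival = 20 − 8 = 12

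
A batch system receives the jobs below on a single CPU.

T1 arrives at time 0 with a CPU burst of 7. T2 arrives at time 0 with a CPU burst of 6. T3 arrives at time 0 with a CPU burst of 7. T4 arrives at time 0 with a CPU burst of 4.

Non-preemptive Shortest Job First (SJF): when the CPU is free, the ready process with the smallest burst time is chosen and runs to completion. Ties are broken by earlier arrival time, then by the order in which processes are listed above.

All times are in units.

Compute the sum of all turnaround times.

Schedule: | T4 0-4 | T2 4-10 | T1 10-17 | T3 17-24 |
Completion: T1=17  T2=10  T3=24  T4=4
Turnaround (C−A): T1=17  T2=10  T3=24  T4=4
Turnaround = completion − arrival: T1=17, T2=10, T3=24, T4=4
Total turnaround = 17 + 10 + 24 + 4 = 55

55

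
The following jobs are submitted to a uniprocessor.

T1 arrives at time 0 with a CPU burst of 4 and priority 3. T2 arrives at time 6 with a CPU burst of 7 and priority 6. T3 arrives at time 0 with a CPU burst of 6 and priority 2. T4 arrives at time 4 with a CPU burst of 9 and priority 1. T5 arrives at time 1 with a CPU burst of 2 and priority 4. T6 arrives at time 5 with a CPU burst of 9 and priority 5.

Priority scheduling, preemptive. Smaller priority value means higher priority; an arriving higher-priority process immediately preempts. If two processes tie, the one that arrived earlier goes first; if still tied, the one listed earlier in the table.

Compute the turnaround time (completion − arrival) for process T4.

9

Timeline: | T3 0-4 | T4 4-13 | T3 13-15 | T1 15-19 | T5 19-21 | T6 21-30 | T2 30-37 |
Completion: T1=19  T2=37  T3=15  T4=13  T5=21  T6=30
Turnaround (C−A): T1=19  T2=31  T3=15  T4=9  T5=20  T6=25
Turnaround(T4) = completion − arrival = 13 − 4 = 9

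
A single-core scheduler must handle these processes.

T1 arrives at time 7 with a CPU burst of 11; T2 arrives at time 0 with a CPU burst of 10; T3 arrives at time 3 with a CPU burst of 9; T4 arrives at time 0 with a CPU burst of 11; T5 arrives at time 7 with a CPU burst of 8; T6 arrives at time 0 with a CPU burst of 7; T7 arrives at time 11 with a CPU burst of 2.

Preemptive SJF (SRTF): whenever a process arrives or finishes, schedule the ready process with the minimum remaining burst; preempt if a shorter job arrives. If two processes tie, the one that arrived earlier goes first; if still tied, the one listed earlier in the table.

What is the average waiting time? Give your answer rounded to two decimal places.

Gantt: | T6 0-7 | T5 7-11 | T7 11-13 | T5 13-17 | T3 17-26 | T2 26-36 | T4 36-47 | T1 47-58 |
Completion: T1=58  T2=36  T3=26  T4=47  T5=17  T6=7  T7=13
Turnaround (C−A): T1=51  T2=36  T3=23  T4=47  T5=10  T6=7  T7=2
Waiting times: T1=40, T2=26, T3=14, T4=36, T5=2, T6=0, T7=0
Average waiting = (40+26+14+36+2+0+0) / 7 = 118/7 = 16.86

16.86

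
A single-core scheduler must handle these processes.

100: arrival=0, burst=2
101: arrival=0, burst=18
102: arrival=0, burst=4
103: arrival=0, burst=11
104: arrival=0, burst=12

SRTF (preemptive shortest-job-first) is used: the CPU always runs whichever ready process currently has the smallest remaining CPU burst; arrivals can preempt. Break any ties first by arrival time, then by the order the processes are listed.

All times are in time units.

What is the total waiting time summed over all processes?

Gantt: | 100 0-2 | 102 2-6 | 103 6-17 | 104 17-29 | 101 29-47 |
Completion: 100=2  101=47  102=6  103=17  104=29
Turnaround (C−A): 100=2  101=47  102=6  103=17  104=29
Waiting = turnaround − burst: 100=0, 101=29, 102=2, 103=6, 104=17
Total waiting = 0 + 29 + 2 + 6 + 17 = 54

54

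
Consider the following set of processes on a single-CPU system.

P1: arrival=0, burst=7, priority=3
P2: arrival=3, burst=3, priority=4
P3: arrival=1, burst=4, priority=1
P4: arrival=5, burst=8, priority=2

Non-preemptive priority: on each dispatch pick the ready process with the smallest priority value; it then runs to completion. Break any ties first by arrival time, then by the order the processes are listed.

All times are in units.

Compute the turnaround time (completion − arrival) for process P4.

14

Timeline: | P1 0-7 | P3 7-11 | P4 11-19 | P2 19-22 |
Completion: P1=7  P2=22  P3=11  P4=19
Turnaround (C−A): P1=7  P2=19  P3=10  P4=14
Turnaround(P4) = completion − arrival = 19 − 5 = 14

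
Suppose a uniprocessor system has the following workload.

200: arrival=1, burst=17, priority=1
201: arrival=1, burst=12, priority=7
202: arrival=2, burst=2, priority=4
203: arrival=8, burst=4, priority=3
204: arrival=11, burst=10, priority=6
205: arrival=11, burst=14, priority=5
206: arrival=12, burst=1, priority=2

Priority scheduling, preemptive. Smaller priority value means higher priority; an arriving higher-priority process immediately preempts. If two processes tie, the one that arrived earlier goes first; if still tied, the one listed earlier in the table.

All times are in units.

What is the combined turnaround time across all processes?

188

Schedule: | idle 0-1 | 200 1-18 | 206 18-19 | 203 19-23 | 202 23-25 | 205 25-39 | 204 39-49 | 201 49-61 |
Completion: 200=18  201=61  202=25  203=23  204=49  205=39  206=19
Turnaround (C−A): 200=17  201=60  202=23  203=15  204=38  205=28  206=7
Turnaround = completion − arrival: 200=17, 201=60, 202=23, 203=15, 204=38, 205=28, 206=7
Total turnaround = 17 + 60 + 23 + 15 + 38 + 28 + 7 = 188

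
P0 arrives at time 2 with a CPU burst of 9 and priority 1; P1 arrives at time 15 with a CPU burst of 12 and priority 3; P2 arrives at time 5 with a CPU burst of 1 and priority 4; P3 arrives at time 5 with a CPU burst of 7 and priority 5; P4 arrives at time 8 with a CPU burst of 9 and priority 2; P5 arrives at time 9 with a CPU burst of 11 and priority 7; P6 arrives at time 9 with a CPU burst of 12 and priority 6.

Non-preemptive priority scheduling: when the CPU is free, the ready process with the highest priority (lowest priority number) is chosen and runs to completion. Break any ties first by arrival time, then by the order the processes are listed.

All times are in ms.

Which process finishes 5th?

P3

Schedule: | idle 0-2 | P0 2-11 | P4 11-20 | P1 20-32 | P2 32-33 | P3 33-40 | P6 40-52 | P5 52-63 |
Completion: P0=11  P1=32  P2=33  P3=40  P4=20  P5=63  P6=52
Finish order: P0 → P4 → P1 → P2 → P3 → P6 → P5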